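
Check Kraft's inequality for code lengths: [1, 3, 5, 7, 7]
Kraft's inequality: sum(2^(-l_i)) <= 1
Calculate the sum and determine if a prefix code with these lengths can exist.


Sum = 2^(-1) + 2^(-3) + 2^(-5) + 2^(-7) + 2^(-7)
    = 0.5 + 0.125 + 0.03125 + 0.0078125 + 0.0078125
    = 86/128 = 0.671875
Since 0.671875 <= 1, Kraft's inequality IS satisfied.
A prefix code with these lengths CAN exist.

Kraft sum = 0.671875. Satisfied.


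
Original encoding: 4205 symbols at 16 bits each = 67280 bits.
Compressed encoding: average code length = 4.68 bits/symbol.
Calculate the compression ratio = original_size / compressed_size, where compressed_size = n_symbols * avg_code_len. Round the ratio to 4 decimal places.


original_size = n_symbols * orig_bits = 4205 * 16 = 67280 bits
compressed_size = n_symbols * avg_code_len = 4205 * 4.68 = 19679.4 bits
ratio = original_size / compressed_size = 67280 / 19679.4 = 3.4188

Compression ratio = 3.4188


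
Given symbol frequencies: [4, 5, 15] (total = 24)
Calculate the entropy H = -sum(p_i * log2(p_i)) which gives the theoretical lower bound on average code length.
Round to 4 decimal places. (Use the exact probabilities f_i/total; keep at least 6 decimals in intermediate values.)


Per-symbol terms -p_i * log2(p_i) with p_i = f_i/24:
  p = 4/24 = 0.166667: log2(p) = -2.584963, -p*log2(p) = 0.430827
  p = 5/24 = 0.208333: log2(p) = -2.263034, -p*log2(p) = 0.471466
  p = 15/24 = 0.625000: log2(p) = -0.678072, -p*log2(p) = 0.423795
H = 0.430827 + 0.471466 + 0.423795 = 1.326088

H = 1.3261 bits/symbol


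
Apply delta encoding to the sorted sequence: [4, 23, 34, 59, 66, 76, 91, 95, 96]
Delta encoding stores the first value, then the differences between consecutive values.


First value: 4
Deltas:
  23 - 4 = 19
  34 - 23 = 11
  59 - 34 = 25
  66 - 59 = 7
  76 - 66 = 10
  91 - 76 = 15
  95 - 91 = 4
  96 - 95 = 1


Delta encoded: [4, 19, 11, 25, 7, 10, 15, 4, 1]


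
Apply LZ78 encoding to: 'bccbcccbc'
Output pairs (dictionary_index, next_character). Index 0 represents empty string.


LZ78 encoding steps:
Dictionary: {0: ''}
Step 1: w='' (idx 0), next='b' -> output (0, 'b'), add 'b' as idx 1
Step 2: w='' (idx 0), next='c' -> output (0, 'c'), add 'c' as idx 2
Step 3: w='c' (idx 2), next='b' -> output (2, 'b'), add 'cb' as idx 3
Step 4: w='c' (idx 2), next='c' -> output (2, 'c'), add 'cc' as idx 4
Step 5: w='cb' (idx 3), next='c' -> output (3, 'c'), add 'cbc' as idx 5


Encoded: [(0, 'b'), (0, 'c'), (2, 'b'), (2, 'c'), (3, 'c')]


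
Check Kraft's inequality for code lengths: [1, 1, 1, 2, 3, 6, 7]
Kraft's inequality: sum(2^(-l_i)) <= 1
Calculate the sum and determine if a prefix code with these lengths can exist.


Sum = 2^(-1) + 2^(-1) + 2^(-1) + 2^(-2) + 2^(-3) + 2^(-6) + 2^(-7)
    = 0.5 + 0.5 + 0.5 + 0.25 + 0.125 + 0.015625 + 0.0078125
    = 243/128 = 1.8984375
Since 1.8984375 > 1, Kraft's inequality is NOT satisfied.
A prefix code with these lengths CANNOT exist.

Kraft sum = 1.8984375. Not satisfied.


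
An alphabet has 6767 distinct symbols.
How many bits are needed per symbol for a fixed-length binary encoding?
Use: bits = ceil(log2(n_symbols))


log2(6767) = 12.7243
Bracket: 2^12 = 4096 < 6767 <= 2^13 = 8192
So ceil(log2(6767)) = 13

bits = ceil(log2(6767)) = ceil(12.7243) = 13 bits


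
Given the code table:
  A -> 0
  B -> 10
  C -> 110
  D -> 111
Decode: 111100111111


Decoding:
111 -> D
10 -> B
0 -> A
111 -> D
111 -> D


Result: DBADD


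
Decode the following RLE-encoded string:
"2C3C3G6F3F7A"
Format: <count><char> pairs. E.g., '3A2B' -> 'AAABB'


Expanding each <count><char> pair:
  2C -> 'CC'
  3C -> 'CCC'
  3G -> 'GGG'
  6F -> 'FFFFFF'
  3F -> 'FFF'
  7A -> 'AAAAAAA'

Decoded = CCCCCGGGFFFFFFFFFAAAAAAA


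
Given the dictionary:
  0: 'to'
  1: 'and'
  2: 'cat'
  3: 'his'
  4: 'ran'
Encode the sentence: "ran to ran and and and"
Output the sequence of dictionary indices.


Look up each word in the dictionary:
  'ran' -> 4
  'to' -> 0
  'ran' -> 4
  'and' -> 1
  'and' -> 1
  'and' -> 1

Encoded: [4, 0, 4, 1, 1, 1]


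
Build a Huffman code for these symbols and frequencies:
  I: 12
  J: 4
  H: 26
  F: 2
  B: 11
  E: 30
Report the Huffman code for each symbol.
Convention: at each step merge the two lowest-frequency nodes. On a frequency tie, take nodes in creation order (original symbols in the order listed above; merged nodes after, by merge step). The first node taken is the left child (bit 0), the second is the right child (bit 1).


Huffman tree construction:
Step 1: Merge F(2) + J(4) = 6
Step 2: Merge (F+J)(6) + B(11) = 17
Step 3: Merge I(12) + ((F+J)+B)(17) = 29
Step 4: Merge H(26) + (I+((F+J)+B))(29) = 55
Step 5: Merge E(30) + (H+(I+((F+J)+B)))(55) = 85
Read each symbol's code off the tree from the root (left child = 0, right child = 1).

Codes:
  I: 110 (length 3)
  J: 11101 (length 5)
  H: 10 (length 2)
  F: 11100 (length 5)
  B: 1111 (length 4)
  E: 0 (length 1)
Average code length: 192/85 = 2.2588 bits/symbol


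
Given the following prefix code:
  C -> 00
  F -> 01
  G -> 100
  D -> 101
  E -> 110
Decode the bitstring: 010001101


Decoding step by step:
Bits 01 -> F
Bits 00 -> C
Bits 01 -> F
Bits 101 -> D


Decoded message: FCFD


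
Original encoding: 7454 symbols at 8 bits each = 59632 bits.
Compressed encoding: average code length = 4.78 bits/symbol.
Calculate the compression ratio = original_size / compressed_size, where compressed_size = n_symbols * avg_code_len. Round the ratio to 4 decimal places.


original_size = n_symbols * orig_bits = 7454 * 8 = 59632 bits
compressed_size = n_symbols * avg_code_len = 7454 * 4.78 = 35630.12 bits
ratio = original_size / compressed_size = 59632 / 35630.12 = 1.6736

Compression ratio = 1.6736


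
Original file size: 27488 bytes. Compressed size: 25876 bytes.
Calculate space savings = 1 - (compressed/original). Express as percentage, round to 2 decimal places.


ratio = compressed/original = 25876/27488 = 0.941356
savings = 1 - ratio = 1 - 0.941356 = 0.058644
as a percentage: 0.058644 * 100 = 5.86%

Space savings = 1 - 25876/27488 = 5.86%


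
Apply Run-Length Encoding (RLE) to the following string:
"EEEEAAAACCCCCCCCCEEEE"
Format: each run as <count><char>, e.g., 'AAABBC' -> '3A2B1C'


Scanning runs left to right:
  i=0: run of 'E' x 4 -> '4E'
  i=4: run of 'A' x 4 -> '4A'
  i=8: run of 'C' x 9 -> '9C'
  i=17: run of 'E' x 4 -> '4E'

RLE = 4E4A9C4E


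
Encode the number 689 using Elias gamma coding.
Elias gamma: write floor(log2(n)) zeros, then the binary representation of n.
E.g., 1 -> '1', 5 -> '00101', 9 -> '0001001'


num_bits = floor(log2(689)) + 1 = 10
leading_zeros = num_bits - 1 = 9
binary(689) = 1010110001

Elias gamma(689) = '000000000' + '1010110001' = 0000000001010110001 (19 bits)


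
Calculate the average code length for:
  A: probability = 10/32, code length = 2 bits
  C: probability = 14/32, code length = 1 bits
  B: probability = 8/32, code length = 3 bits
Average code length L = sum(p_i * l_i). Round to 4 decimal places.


Weighted contributions p_i * l_i:
  A: (10/32) * 2 = 20/32
  C: (14/32) * 1 = 14/32
  B: (8/32) * 3 = 24/32
Sum = (20 + 14 + 24)/32 = 58/32

L = 58/32 = 1.8125 bits/symbol


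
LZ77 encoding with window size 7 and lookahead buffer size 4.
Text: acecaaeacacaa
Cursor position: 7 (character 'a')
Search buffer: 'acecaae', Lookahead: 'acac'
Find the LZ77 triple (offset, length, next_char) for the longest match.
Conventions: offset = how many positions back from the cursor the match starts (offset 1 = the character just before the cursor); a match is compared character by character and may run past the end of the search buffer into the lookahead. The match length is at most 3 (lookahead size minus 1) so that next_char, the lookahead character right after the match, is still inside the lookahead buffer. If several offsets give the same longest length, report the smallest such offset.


Try each offset into the search buffer:
  offset=1 (pos 6, char 'e'): match length 0
  offset=2 (pos 5, char 'a'): match length 1
  offset=3 (pos 4, char 'a'): match length 1
  offset=4 (pos 3, char 'c'): match length 0
  offset=5 (pos 2, char 'e'): match length 0
  offset=6 (pos 1, char 'c'): match length 0
  offset=7 (pos 0, char 'a'): match length 2
Longest match has length 2 at offset 7.
next_char = character at position 7 + 2 = 9 -> 'a'

Best match: offset=7, length=2 (matching 'ac' starting at position 0)
LZ77 triple: (7, 2, 'a')


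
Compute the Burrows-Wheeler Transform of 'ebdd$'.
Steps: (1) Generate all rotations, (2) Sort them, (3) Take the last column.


Rotations (sorted):
  0: $ebdd -> last char: d
  1: bdd$e -> last char: e
  2: d$ebd -> last char: d
  3: dd$eb -> last char: b
  4: ebdd$ -> last char: $


BWT = dedb$


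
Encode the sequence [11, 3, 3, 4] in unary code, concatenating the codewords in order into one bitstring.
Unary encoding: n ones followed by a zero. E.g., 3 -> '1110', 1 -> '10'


Encode each number as n ones followed by a terminating 0:
  11 -> 111111111110 (12 bits)
  3 -> 1110 (4 bits)
  3 -> 1110 (4 bits)
  4 -> 11110 (5 bits)
Total length = 12 + 4 + 4 + 5 = 25 bits.

Unary([11, 3, 3, 4]) = 1111111111101110111011110 (25 bits)


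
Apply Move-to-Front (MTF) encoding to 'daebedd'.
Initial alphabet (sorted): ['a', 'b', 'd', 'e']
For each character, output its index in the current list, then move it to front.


MTF encoding:
'd': index 2 in ['a', 'b', 'd', 'e'] -> ['d', 'a', 'b', 'e']
'a': index 1 in ['d', 'a', 'b', 'e'] -> ['a', 'd', 'b', 'e']
'e': index 3 in ['a', 'd', 'b', 'e'] -> ['e', 'a', 'd', 'b']
'b': index 3 in ['e', 'a', 'd', 'b'] -> ['b', 'e', 'a', 'd']
'e': index 1 in ['b', 'e', 'a', 'd'] -> ['e', 'b', 'a', 'd']
'd': index 3 in ['e', 'b', 'a', 'd'] -> ['d', 'e', 'b', 'a']
'd': index 0 in ['d', 'e', 'b', 'a'] -> ['d', 'e', 'b', 'a']


Output: [2, 1, 3, 3, 1, 3, 0]


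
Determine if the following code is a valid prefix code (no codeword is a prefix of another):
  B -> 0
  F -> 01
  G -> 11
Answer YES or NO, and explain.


Checking each pair (does one codeword prefix another?):
  B='0' vs F='01': prefix -- VIOLATION

NO -- this is NOT a valid prefix code. B (0) is a prefix of F (01).


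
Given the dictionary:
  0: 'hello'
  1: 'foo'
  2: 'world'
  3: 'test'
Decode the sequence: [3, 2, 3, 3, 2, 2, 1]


Look up each index in the dictionary:
  3 -> 'test'
  2 -> 'world'
  3 -> 'test'
  3 -> 'test'
  2 -> 'world'
  2 -> 'world'
  1 -> 'foo'

Decoded: "test world test test world world foo"


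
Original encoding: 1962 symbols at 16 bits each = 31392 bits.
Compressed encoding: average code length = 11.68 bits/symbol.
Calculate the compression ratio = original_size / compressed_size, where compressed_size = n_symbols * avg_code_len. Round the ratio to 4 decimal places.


original_size = n_symbols * orig_bits = 1962 * 16 = 31392 bits
compressed_size = n_symbols * avg_code_len = 1962 * 11.68 = 22916.16 bits
ratio = original_size / compressed_size = 31392 / 22916.16 = 1.3699

Compression ratio = 1.3699


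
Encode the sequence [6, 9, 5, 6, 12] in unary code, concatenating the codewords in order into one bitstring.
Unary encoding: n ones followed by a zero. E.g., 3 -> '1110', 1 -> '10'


Encode each number as n ones followed by a terminating 0:
  6 -> 1111110 (7 bits)
  9 -> 1111111110 (10 bits)
  5 -> 111110 (6 bits)
  6 -> 1111110 (7 bits)
  12 -> 1111111111110 (13 bits)
Total length = 7 + 10 + 6 + 7 + 13 = 43 bits.

Unary([6, 9, 5, 6, 12]) = 1111110111111111011111011111101111111111110 (43 bits)


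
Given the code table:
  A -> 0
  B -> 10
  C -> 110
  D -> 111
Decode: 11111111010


Decoding:
111 -> D
111 -> D
110 -> C
10 -> B


Result: DDCB


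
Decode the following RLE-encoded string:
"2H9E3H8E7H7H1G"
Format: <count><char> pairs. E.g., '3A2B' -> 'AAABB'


Expanding each <count><char> pair:
  2H -> 'HH'
  9E -> 'EEEEEEEEE'
  3H -> 'HHH'
  8E -> 'EEEEEEEE'
  7H -> 'HHHHHHH'
  7H -> 'HHHHHHH'
  1G -> 'G'

Decoded = HHEEEEEEEEEHHHEEEEEEEEHHHHHHHHHHHHHHG


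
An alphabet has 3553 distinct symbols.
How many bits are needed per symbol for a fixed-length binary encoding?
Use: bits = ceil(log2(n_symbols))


log2(3553) = 11.7948
Bracket: 2^11 = 2048 < 3553 <= 2^12 = 4096
So ceil(log2(3553)) = 12

bits = ceil(log2(3553)) = ceil(11.7948) = 12 bits


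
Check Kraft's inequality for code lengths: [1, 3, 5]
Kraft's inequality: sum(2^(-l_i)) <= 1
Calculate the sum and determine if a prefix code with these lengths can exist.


Sum = 2^(-1) + 2^(-3) + 2^(-5)
    = 0.5 + 0.125 + 0.03125
    = 21/32 = 0.65625
Since 0.65625 <= 1, Kraft's inequality IS satisfied.
A prefix code with these lengths CAN exist.

Kraft sum = 0.65625. Satisfied.


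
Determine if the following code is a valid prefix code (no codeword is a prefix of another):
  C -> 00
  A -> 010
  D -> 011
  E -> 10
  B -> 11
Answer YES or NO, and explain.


Checking each pair (does one codeword prefix another?):
  C='00' vs A='010': no prefix
  C='00' vs D='011': no prefix
  C='00' vs E='10': no prefix
  C='00' vs B='11': no prefix
  A='010' vs C='00': no prefix
  A='010' vs D='011': no prefix
  A='010' vs E='10': no prefix
  A='010' vs B='11': no prefix
  D='011' vs C='00': no prefix
  D='011' vs A='010': no prefix
  D='011' vs E='10': no prefix
  D='011' vs B='11': no prefix
  E='10' vs C='00': no prefix
  E='10' vs A='010': no prefix
  E='10' vs D='011': no prefix
  E='10' vs B='11': no prefix
  B='11' vs C='00': no prefix
  B='11' vs A='010': no prefix
  B='11' vs D='011': no prefix
  B='11' vs E='10': no prefix
No violation found over all pairs.

YES -- this is a valid prefix code. No codeword is a prefix of any other codeword.


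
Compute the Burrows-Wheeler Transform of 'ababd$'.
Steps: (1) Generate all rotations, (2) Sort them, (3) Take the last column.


Rotations (sorted):
  0: $ababd -> last char: d
  1: ababd$ -> last char: $
  2: abd$ab -> last char: b
  3: babd$a -> last char: a
  4: bd$aba -> last char: a
  5: d$abab -> last char: b


BWT = d$baab


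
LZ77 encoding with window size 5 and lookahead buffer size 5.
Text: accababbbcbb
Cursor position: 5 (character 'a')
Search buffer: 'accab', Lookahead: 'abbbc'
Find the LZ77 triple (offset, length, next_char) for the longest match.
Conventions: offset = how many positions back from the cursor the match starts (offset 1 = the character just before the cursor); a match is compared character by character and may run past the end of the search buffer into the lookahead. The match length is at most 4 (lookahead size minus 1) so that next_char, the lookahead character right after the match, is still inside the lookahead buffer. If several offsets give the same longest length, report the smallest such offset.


Try each offset into the search buffer:
  offset=1 (pos 4, char 'b'): match length 0
  offset=2 (pos 3, char 'a'): match length 2
  offset=3 (pos 2, char 'c'): match length 0
  offset=4 (pos 1, char 'c'): match length 0
  offset=5 (pos 0, char 'a'): match length 1
Longest match has length 2 at offset 2.
next_char = character at position 5 + 2 = 7 -> 'b'

Best match: offset=2, length=2 (matching 'ab' starting at position 3)
LZ77 triple: (2, 2, 'b')


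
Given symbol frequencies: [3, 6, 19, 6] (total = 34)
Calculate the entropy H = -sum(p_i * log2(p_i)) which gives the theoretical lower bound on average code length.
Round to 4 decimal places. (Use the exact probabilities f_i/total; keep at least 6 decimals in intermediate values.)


Per-symbol terms -p_i * log2(p_i) with p_i = f_i/34:
  p = 3/34 = 0.088235: log2(p) = -3.502500, -p*log2(p) = 0.309044
  p = 6/34 = 0.176471: log2(p) = -2.502500, -p*log2(p) = 0.441618
  p = 19/34 = 0.558824: log2(p) = -0.839535, -p*log2(p) = 0.469152
  p = 6/34 = 0.176471: log2(p) = -2.502500, -p*log2(p) = 0.441618
H = 0.309044 + 0.441618 + 0.469152 + 0.441618 = 1.661432

H = 1.6614 bits/symbol


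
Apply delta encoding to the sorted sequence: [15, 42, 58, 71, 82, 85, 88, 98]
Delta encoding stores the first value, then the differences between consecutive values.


First value: 15
Deltas:
  42 - 15 = 27
  58 - 42 = 16
  71 - 58 = 13
  82 - 71 = 11
  85 - 82 = 3
  88 - 85 = 3
  98 - 88 = 10


Delta encoded: [15, 27, 16, 13, 11, 3, 3, 10]


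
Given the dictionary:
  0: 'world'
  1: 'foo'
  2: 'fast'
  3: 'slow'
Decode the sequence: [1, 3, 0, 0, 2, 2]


Look up each index in the dictionary:
  1 -> 'foo'
  3 -> 'slow'
  0 -> 'world'
  0 -> 'world'
  2 -> 'fast'
  2 -> 'fast'

Decoded: "foo slow world world fast fast"


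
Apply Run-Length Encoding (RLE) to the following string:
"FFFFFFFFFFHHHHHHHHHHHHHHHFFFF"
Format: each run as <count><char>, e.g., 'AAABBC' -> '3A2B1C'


Scanning runs left to right:
  i=0: run of 'F' x 10 -> '10F'
  i=10: run of 'H' x 15 -> '15H'
  i=25: run of 'F' x 4 -> '4F'

RLE = 10F15H4F


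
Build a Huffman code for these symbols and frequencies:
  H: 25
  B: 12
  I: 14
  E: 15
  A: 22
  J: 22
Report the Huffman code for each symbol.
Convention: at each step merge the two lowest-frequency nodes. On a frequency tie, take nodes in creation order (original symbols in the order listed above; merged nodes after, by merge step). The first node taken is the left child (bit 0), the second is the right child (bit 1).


Huffman tree construction:
Step 1: Merge B(12) + I(14) = 26
Step 2: Merge E(15) + A(22) = 37
Step 3: Merge J(22) + H(25) = 47
Step 4: Merge (B+I)(26) + (E+A)(37) = 63
Step 5: Merge (J+H)(47) + ((B+I)+(E+A))(63) = 110
Read each symbol's code off the tree from the root (left child = 0, right child = 1).

Codes:
  H: 01 (length 2)
  B: 100 (length 3)
  I: 101 (length 3)
  E: 110 (length 3)
  A: 111 (length 3)
  J: 00 (length 2)
Average code length: 283/110 = 2.5727 bits/symbol


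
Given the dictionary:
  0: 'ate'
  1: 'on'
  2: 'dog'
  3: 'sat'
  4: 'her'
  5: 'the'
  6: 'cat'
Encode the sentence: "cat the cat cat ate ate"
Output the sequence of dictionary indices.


Look up each word in the dictionary:
  'cat' -> 6
  'the' -> 5
  'cat' -> 6
  'cat' -> 6
  'ate' -> 0
  'ate' -> 0

Encoded: [6, 5, 6, 6, 0, 0]


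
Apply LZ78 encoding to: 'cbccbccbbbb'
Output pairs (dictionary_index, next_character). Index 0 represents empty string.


LZ78 encoding steps:
Dictionary: {0: ''}
Step 1: w='' (idx 0), next='c' -> output (0, 'c'), add 'c' as idx 1
Step 2: w='' (idx 0), next='b' -> output (0, 'b'), add 'b' as idx 2
Step 3: w='c' (idx 1), next='c' -> output (1, 'c'), add 'cc' as idx 3
Step 4: w='b' (idx 2), next='c' -> output (2, 'c'), add 'bc' as idx 4
Step 5: w='c' (idx 1), next='b' -> output (1, 'b'), add 'cb' as idx 5
Step 6: w='b' (idx 2), next='b' -> output (2, 'b'), add 'bb' as idx 6
Step 7: w='b' (idx 2), end of input -> output (2, '')


Encoded: [(0, 'c'), (0, 'b'), (1, 'c'), (2, 'c'), (1, 'b'), (2, 'b'), (2, '')]


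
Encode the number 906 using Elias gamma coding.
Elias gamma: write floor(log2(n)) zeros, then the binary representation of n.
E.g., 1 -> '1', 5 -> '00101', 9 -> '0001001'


num_bits = floor(log2(906)) + 1 = 10
leading_zeros = num_bits - 1 = 9
binary(906) = 1110001010

Elias gamma(906) = '000000000' + '1110001010' = 0000000001110001010 (19 bits)


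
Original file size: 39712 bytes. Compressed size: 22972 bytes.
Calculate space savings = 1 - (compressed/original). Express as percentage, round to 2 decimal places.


ratio = compressed/original = 22972/39712 = 0.578465
savings = 1 - ratio = 1 - 0.578465 = 0.421535
as a percentage: 0.421535 * 100 = 42.15%

Space savings = 1 - 22972/39712 = 42.15%


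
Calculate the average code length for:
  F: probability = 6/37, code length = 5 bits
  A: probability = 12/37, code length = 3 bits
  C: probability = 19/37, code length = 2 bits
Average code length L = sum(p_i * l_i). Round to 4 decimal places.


Weighted contributions p_i * l_i:
  F: (6/37) * 5 = 30/37
  A: (12/37) * 3 = 36/37
  C: (19/37) * 2 = 38/37
Sum = (30 + 36 + 38)/37 = 104/37

L = 104/37 = 2.8108 bits/symbol


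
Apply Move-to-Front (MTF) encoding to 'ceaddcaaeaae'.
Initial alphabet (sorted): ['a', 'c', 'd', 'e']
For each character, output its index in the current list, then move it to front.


MTF encoding:
'c': index 1 in ['a', 'c', 'd', 'e'] -> ['c', 'a', 'd', 'e']
'e': index 3 in ['c', 'a', 'd', 'e'] -> ['e', 'c', 'a', 'd']
'a': index 2 in ['e', 'c', 'a', 'd'] -> ['a', 'e', 'c', 'd']
'd': index 3 in ['a', 'e', 'c', 'd'] -> ['d', 'a', 'e', 'c']
'd': index 0 in ['d', 'a', 'e', 'c'] -> ['d', 'a', 'e', 'c']
'c': index 3 in ['d', 'a', 'e', 'c'] -> ['c', 'd', 'a', 'e']
'a': index 2 in ['c', 'd', 'a', 'e'] -> ['a', 'c', 'd', 'e']
'a': index 0 in ['a', 'c', 'd', 'e'] -> ['a', 'c', 'd', 'e']
'e': index 3 in ['a', 'c', 'd', 'e'] -> ['e', 'a', 'c', 'd']
'a': index 1 in ['e', 'a', 'c', 'd'] -> ['a', 'e', 'c', 'd']
'a': index 0 in ['a', 'e', 'c', 'd'] -> ['a', 'e', 'c', 'd']
'e': index 1 in ['a', 'e', 'c', 'd'] -> ['e', 'a', 'c', 'd']


Output: [1, 3, 2, 3, 0, 3, 2, 0, 3, 1, 0, 1]


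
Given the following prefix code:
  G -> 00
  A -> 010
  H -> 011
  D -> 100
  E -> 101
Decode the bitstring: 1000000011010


Decoding step by step:
Bits 100 -> D
Bits 00 -> G
Bits 00 -> G
Bits 011 -> H
Bits 010 -> A


Decoded message: DGGHA


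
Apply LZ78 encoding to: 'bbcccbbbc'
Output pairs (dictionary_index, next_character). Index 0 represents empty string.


LZ78 encoding steps:
Dictionary: {0: ''}
Step 1: w='' (idx 0), next='b' -> output (0, 'b'), add 'b' as idx 1
Step 2: w='b' (idx 1), next='c' -> output (1, 'c'), add 'bc' as idx 2
Step 3: w='' (idx 0), next='c' -> output (0, 'c'), add 'c' as idx 3
Step 4: w='c' (idx 3), next='b' -> output (3, 'b'), add 'cb' as idx 4
Step 5: w='b' (idx 1), next='b' -> output (1, 'b'), add 'bb' as idx 5
Step 6: w='c' (idx 3), end of input -> output (3, '')


Encoded: [(0, 'b'), (1, 'c'), (0, 'c'), (3, 'b'), (1, 'b'), (3, '')]


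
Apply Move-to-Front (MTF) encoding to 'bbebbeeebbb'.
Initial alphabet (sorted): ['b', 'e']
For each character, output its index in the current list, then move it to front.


MTF encoding:
'b': index 0 in ['b', 'e'] -> ['b', 'e']
'b': index 0 in ['b', 'e'] -> ['b', 'e']
'e': index 1 in ['b', 'e'] -> ['e', 'b']
'b': index 1 in ['e', 'b'] -> ['b', 'e']
'b': index 0 in ['b', 'e'] -> ['b', 'e']
'e': index 1 in ['b', 'e'] -> ['e', 'b']
'e': index 0 in ['e', 'b'] -> ['e', 'b']
'e': index 0 in ['e', 'b'] -> ['e', 'b']
'b': index 1 in ['e', 'b'] -> ['b', 'e']
'b': index 0 in ['b', 'e'] -> ['b', 'e']
'b': index 0 in ['b', 'e'] -> ['b', 'e']


Output: [0, 0, 1, 1, 0, 1, 0, 0, 1, 0, 0]


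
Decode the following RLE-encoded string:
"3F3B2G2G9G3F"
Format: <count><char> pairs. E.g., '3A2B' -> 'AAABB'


Expanding each <count><char> pair:
  3F -> 'FFF'
  3B -> 'BBB'
  2G -> 'GG'
  2G -> 'GG'
  9G -> 'GGGGGGGGG'
  3F -> 'FFF'

Decoded = FFFBBBGGGGGGGGGGGGGFFF


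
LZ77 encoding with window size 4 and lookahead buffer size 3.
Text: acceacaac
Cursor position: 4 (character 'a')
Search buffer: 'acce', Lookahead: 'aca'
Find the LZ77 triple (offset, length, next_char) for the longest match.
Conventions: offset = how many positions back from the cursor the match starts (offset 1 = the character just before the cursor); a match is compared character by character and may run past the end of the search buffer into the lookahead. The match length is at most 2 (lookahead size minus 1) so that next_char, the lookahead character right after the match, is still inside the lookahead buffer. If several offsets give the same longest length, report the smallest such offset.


Try each offset into the search buffer:
  offset=1 (pos 3, char 'e'): match length 0
  offset=2 (pos 2, char 'c'): match length 0
  offset=3 (pos 1, char 'c'): match length 0
  offset=4 (pos 0, char 'a'): match length 2
Longest match has length 2 at offset 4.
next_char = character at position 4 + 2 = 6 -> 'a'

Best match: offset=4, length=2 (matching 'ac' starting at position 0)
LZ77 triple: (4, 2, 'a')


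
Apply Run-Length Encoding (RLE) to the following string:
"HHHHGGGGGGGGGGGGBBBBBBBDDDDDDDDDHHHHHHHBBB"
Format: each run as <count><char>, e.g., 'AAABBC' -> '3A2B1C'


Scanning runs left to right:
  i=0: run of 'H' x 4 -> '4H'
  i=4: run of 'G' x 12 -> '12G'
  i=16: run of 'B' x 7 -> '7B'
  i=23: run of 'D' x 9 -> '9D'
  i=32: run of 'H' x 7 -> '7H'
  i=39: run of 'B' x 3 -> '3B'

RLE = 4H12G7B9D7H3B


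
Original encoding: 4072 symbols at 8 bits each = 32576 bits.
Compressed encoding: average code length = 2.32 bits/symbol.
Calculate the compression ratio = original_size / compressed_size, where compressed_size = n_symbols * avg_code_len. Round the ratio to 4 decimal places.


original_size = n_symbols * orig_bits = 4072 * 8 = 32576 bits
compressed_size = n_symbols * avg_code_len = 4072 * 2.32 = 9447.04 bits
ratio = original_size / compressed_size = 32576 / 9447.04 = 3.4483

Compression ratio = 3.4483


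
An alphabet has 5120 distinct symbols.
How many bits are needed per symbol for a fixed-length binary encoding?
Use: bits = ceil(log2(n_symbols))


log2(5120) = 12.3219
Bracket: 2^12 = 4096 < 5120 <= 2^13 = 8192
So ceil(log2(5120)) = 13

bits = ceil(log2(5120)) = ceil(12.3219) = 13 bits


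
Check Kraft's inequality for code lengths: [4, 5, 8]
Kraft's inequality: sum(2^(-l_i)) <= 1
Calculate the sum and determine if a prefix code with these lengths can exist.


Sum = 2^(-4) + 2^(-5) + 2^(-8)
    = 0.0625 + 0.03125 + 0.00390625
    = 25/256 = 0.09765625
Since 0.09765625 <= 1, Kraft's inequality IS satisfied.
A prefix code with these lengths CAN exist.

Kraft sum = 0.09765625. Satisfied.


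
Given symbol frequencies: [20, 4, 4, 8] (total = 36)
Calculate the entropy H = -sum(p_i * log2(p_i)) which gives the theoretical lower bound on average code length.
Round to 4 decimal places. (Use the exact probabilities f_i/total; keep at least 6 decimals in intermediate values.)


Per-symbol terms -p_i * log2(p_i) with p_i = f_i/36:
  p = 20/36 = 0.555556: log2(p) = -0.847997, -p*log2(p) = 0.471109
  p = 4/36 = 0.111111: log2(p) = -3.169925, -p*log2(p) = 0.352214
  p = 4/36 = 0.111111: log2(p) = -3.169925, -p*log2(p) = 0.352214
  p = 8/36 = 0.222222: log2(p) = -2.169925, -p*log2(p) = 0.482206
H = 0.471109 + 0.352214 + 0.352214 + 0.482206 = 1.657743

H = 1.6577 bits/symbol


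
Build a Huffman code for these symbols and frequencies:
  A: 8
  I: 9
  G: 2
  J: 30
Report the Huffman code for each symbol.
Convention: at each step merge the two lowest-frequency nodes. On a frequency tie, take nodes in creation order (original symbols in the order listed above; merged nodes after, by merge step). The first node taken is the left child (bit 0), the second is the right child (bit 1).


Huffman tree construction:
Step 1: Merge G(2) + A(8) = 10
Step 2: Merge I(9) + (G+A)(10) = 19
Step 3: Merge (I+(G+A))(19) + J(30) = 49
Read each symbol's code off the tree from the root (left child = 0, right child = 1).

Codes:
  A: 011 (length 3)
  I: 00 (length 2)
  G: 010 (length 3)
  J: 1 (length 1)
Average code length: 78/49 = 1.5918 bits/symbol


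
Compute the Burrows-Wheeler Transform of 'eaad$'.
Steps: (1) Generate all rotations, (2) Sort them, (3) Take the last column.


Rotations (sorted):
  0: $eaad -> last char: d
  1: aad$e -> last char: e
  2: ad$ea -> last char: a
  3: d$eaa -> last char: a
  4: eaad$ -> last char: $


BWT = deaa$


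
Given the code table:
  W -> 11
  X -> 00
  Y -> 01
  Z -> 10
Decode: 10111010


Decoding:
10 -> Z
11 -> W
10 -> Z
10 -> Z


Result: ZWZZ


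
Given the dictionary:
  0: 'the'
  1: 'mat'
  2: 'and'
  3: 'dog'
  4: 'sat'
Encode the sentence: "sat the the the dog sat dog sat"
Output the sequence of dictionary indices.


Look up each word in the dictionary:
  'sat' -> 4
  'the' -> 0
  'the' -> 0
  'the' -> 0
  'dog' -> 3
  'sat' -> 4
  'dog' -> 3
  'sat' -> 4

Encoded: [4, 0, 0, 0, 3, 4, 3, 4]


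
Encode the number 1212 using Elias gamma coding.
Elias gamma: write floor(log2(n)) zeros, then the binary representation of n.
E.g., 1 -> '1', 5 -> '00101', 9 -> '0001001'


num_bits = floor(log2(1212)) + 1 = 11
leading_zeros = num_bits - 1 = 10
binary(1212) = 10010111100

Elias gamma(1212) = '0000000000' + '10010111100' = 000000000010010111100 (21 bits)


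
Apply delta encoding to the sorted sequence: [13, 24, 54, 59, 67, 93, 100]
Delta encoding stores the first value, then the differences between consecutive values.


First value: 13
Deltas:
  24 - 13 = 11
  54 - 24 = 30
  59 - 54 = 5
  67 - 59 = 8
  93 - 67 = 26
  100 - 93 = 7


Delta encoded: [13, 11, 30, 5, 8, 26, 7]


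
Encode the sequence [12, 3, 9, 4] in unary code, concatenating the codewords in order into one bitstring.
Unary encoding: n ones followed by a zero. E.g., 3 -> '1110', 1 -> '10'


Encode each number as n ones followed by a terminating 0:
  12 -> 1111111111110 (13 bits)
  3 -> 1110 (4 bits)
  9 -> 1111111110 (10 bits)
  4 -> 11110 (5 bits)
Total length = 13 + 4 + 10 + 5 = 32 bits.

Unary([12, 3, 9, 4]) = 11111111111101110111111111011110 (32 bits)


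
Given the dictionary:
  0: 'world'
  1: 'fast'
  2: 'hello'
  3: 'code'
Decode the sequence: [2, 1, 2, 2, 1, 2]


Look up each index in the dictionary:
  2 -> 'hello'
  1 -> 'fast'
  2 -> 'hello'
  2 -> 'hello'
  1 -> 'fast'
  2 -> 'hello'

Decoded: "hello fast hello hello fast hello"


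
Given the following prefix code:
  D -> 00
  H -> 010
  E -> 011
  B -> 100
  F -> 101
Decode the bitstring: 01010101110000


Decoding step by step:
Bits 010 -> H
Bits 101 -> F
Bits 011 -> E
Bits 100 -> B
Bits 00 -> D


Decoded message: HFEBD


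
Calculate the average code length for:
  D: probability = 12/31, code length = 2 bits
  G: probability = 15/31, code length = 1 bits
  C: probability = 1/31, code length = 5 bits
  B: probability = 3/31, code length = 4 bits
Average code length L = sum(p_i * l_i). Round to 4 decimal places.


Weighted contributions p_i * l_i:
  D: (12/31) * 2 = 24/31
  G: (15/31) * 1 = 15/31
  C: (1/31) * 5 = 5/31
  B: (3/31) * 4 = 12/31
Sum = (24 + 15 + 5 + 12)/31 = 56/31

L = 56/31 = 1.8065 bits/symbol


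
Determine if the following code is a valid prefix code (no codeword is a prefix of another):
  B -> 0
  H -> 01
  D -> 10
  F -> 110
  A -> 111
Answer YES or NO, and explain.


Checking each pair (does one codeword prefix another?):
  B='0' vs H='01': prefix -- VIOLATION

NO -- this is NOT a valid prefix code. B (0) is a prefix of H (01).


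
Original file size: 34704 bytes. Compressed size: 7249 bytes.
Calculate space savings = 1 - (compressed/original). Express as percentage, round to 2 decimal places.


ratio = compressed/original = 7249/34704 = 0.208881
savings = 1 - ratio = 1 - 0.208881 = 0.791119
as a percentage: 0.791119 * 100 = 79.11%

Space savings = 1 - 7249/34704 = 79.11%


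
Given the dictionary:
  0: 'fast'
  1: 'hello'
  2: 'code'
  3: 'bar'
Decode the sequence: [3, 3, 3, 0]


Look up each index in the dictionary:
  3 -> 'bar'
  3 -> 'bar'
  3 -> 'bar'
  0 -> 'fast'

Decoded: "bar bar bar fast"


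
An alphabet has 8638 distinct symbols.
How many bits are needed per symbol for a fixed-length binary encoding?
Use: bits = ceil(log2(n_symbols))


log2(8638) = 13.0765
Bracket: 2^13 = 8192 < 8638 <= 2^14 = 16384
So ceil(log2(8638)) = 14

bits = ceil(log2(8638)) = ceil(13.0765) = 14 bits


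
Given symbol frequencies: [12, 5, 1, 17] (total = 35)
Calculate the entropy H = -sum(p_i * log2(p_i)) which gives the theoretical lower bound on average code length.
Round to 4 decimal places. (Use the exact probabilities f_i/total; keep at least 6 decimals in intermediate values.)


Per-symbol terms -p_i * log2(p_i) with p_i = f_i/35:
  p = 12/35 = 0.342857: log2(p) = -1.544321, -p*log2(p) = 0.529481
  p = 5/35 = 0.142857: log2(p) = -2.807355, -p*log2(p) = 0.401051
  p = 1/35 = 0.028571: log2(p) = -5.129283, -p*log2(p) = 0.146551
  p = 17/35 = 0.485714: log2(p) = -1.041820, -p*log2(p) = 0.506027
H = 0.529481 + 0.401051 + 0.146551 + 0.506027 = 1.583110

H = 1.5831 bits/symbol


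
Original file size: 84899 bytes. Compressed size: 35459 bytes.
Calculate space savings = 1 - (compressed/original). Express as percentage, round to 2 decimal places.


ratio = compressed/original = 35459/84899 = 0.417661
savings = 1 - ratio = 1 - 0.417661 = 0.582339
as a percentage: 0.582339 * 100 = 58.23%

Space savings = 1 - 35459/84899 = 58.23%


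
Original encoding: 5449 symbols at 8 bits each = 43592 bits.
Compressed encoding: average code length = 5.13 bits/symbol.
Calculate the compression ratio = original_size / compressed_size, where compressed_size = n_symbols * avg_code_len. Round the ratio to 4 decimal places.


original_size = n_symbols * orig_bits = 5449 * 8 = 43592 bits
compressed_size = n_symbols * avg_code_len = 5449 * 5.13 = 27953.37 bits
ratio = original_size / compressed_size = 43592 / 27953.37 = 1.5595

Compression ratio = 1.5595


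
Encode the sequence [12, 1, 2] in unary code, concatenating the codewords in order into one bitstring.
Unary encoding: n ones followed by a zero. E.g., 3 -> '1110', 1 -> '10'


Encode each number as n ones followed by a terminating 0:
  12 -> 1111111111110 (13 bits)
  1 -> 10 (2 bits)
  2 -> 110 (3 bits)
Total length = 13 + 2 + 3 = 18 bits.

Unary([12, 1, 2]) = 111111111111010110 (18 bits)


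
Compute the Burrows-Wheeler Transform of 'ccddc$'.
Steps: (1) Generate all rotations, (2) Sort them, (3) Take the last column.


Rotations (sorted):
  0: $ccddc -> last char: c
  1: c$ccdd -> last char: d
  2: ccddc$ -> last char: $
  3: cddc$c -> last char: c
  4: dc$ccd -> last char: d
  5: ddc$cc -> last char: c


BWT = cd$cdc


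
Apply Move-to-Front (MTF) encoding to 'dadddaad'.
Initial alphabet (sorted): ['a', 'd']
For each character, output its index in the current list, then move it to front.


MTF encoding:
'd': index 1 in ['a', 'd'] -> ['d', 'a']
'a': index 1 in ['d', 'a'] -> ['a', 'd']
'd': index 1 in ['a', 'd'] -> ['d', 'a']
'd': index 0 in ['d', 'a'] -> ['d', 'a']
'd': index 0 in ['d', 'a'] -> ['d', 'a']
'a': index 1 in ['d', 'a'] -> ['a', 'd']
'a': index 0 in ['a', 'd'] -> ['a', 'd']
'd': index 1 in ['a', 'd'] -> ['d', 'a']


Output: [1, 1, 1, 0, 0, 1, 0, 1]


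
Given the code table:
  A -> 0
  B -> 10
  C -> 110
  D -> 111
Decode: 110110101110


Decoding:
110 -> C
110 -> C
10 -> B
111 -> D
0 -> A


Result: CCBDA


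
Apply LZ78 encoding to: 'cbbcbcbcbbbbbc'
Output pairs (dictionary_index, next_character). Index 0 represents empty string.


LZ78 encoding steps:
Dictionary: {0: ''}
Step 1: w='' (idx 0), next='c' -> output (0, 'c'), add 'c' as idx 1
Step 2: w='' (idx 0), next='b' -> output (0, 'b'), add 'b' as idx 2
Step 3: w='b' (idx 2), next='c' -> output (2, 'c'), add 'bc' as idx 3
Step 4: w='bc' (idx 3), next='b' -> output (3, 'b'), add 'bcb' as idx 4
Step 5: w='c' (idx 1), next='b' -> output (1, 'b'), add 'cb' as idx 5
Step 6: w='b' (idx 2), next='b' -> output (2, 'b'), add 'bb' as idx 6
Step 7: w='bb' (idx 6), next='c' -> output (6, 'c'), add 'bbc' as idx 7


Encoded: [(0, 'c'), (0, 'b'), (2, 'c'), (3, 'b'), (1, 'b'), (2, 'b'), (6, 'c')]


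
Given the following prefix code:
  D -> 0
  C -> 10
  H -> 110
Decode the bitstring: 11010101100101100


Decoding step by step:
Bits 110 -> H
Bits 10 -> C
Bits 10 -> C
Bits 110 -> H
Bits 0 -> D
Bits 10 -> C
Bits 110 -> H
Bits 0 -> D


Decoded message: HCCHDCHD


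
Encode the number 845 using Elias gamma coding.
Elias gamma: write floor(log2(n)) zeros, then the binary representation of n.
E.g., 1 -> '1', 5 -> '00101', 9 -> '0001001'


num_bits = floor(log2(845)) + 1 = 10
leading_zeros = num_bits - 1 = 9
binary(845) = 1101001101

Elias gamma(845) = '000000000' + '1101001101' = 0000000001101001101 (19 bits)


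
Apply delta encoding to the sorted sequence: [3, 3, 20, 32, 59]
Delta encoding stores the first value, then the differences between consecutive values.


First value: 3
Deltas:
  3 - 3 = 0
  20 - 3 = 17
  32 - 20 = 12
  59 - 32 = 27


Delta encoded: [3, 0, 17, 12, 27]


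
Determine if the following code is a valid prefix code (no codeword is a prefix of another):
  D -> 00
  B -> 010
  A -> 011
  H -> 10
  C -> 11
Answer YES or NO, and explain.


Checking each pair (does one codeword prefix another?):
  D='00' vs B='010': no prefix
  D='00' vs A='011': no prefix
  D='00' vs H='10': no prefix
  D='00' vs C='11': no prefix
  B='010' vs D='00': no prefix
  B='010' vs A='011': no prefix
  B='010' vs H='10': no prefix
  B='010' vs C='11': no prefix
  A='011' vs D='00': no prefix
  A='011' vs B='010': no prefix
  A='011' vs H='10': no prefix
  A='011' vs C='11': no prefix
  H='10' vs D='00': no prefix
  H='10' vs B='010': no prefix
  H='10' vs A='011': no prefix
  H='10' vs C='11': no prefix
  C='11' vs D='00': no prefix
  C='11' vs B='010': no prefix
  C='11' vs A='011': no prefix
  C='11' vs H='10': no prefix
No violation found over all pairs.

YES -- this is a valid prefix code. No codeword is a prefix of any other codeword.


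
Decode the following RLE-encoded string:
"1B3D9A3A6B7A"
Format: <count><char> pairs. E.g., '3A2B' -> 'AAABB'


Expanding each <count><char> pair:
  1B -> 'B'
  3D -> 'DDD'
  9A -> 'AAAAAAAAA'
  3A -> 'AAA'
  6B -> 'BBBBBB'
  7A -> 'AAAAAAA'

Decoded = BDDDAAAAAAAAAAAABBBBBBAAAAAAA


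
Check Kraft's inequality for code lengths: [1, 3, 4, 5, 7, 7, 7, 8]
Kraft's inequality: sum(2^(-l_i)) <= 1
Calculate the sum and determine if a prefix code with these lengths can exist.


Sum = 2^(-1) + 2^(-3) + 2^(-4) + 2^(-5) + 2^(-7) + 2^(-7) + 2^(-7) + 2^(-8)
    = 0.5 + 0.125 + 0.0625 + 0.03125 + 0.0078125 + 0.0078125 + 0.0078125 + 0.00390625
    = 191/256 = 0.74609375
Since 0.74609375 <= 1, Kraft's inequality IS satisfied.
A prefix code with these lengths CAN exist.

Kraft sum = 0.74609375. Satisfied.


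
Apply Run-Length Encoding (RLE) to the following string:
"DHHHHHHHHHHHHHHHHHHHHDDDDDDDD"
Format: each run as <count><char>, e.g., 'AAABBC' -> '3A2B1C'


Scanning runs left to right:
  i=0: run of 'D' x 1 -> '1D'
  i=1: run of 'H' x 20 -> '20H'
  i=21: run of 'D' x 8 -> '8D'

RLE = 1D20H8D


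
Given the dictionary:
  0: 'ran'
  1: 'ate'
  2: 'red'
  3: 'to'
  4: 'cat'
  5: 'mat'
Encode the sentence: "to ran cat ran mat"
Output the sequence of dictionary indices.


Look up each word in the dictionary:
  'to' -> 3
  'ran' -> 0
  'cat' -> 4
  'ran' -> 0
  'mat' -> 5

Encoded: [3, 0, 4, 0, 5]


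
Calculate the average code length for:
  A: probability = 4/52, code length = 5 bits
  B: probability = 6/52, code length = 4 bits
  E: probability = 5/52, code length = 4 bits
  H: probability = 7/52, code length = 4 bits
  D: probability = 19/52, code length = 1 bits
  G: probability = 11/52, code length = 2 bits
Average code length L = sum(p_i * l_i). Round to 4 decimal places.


Weighted contributions p_i * l_i:
  A: (4/52) * 5 = 20/52
  B: (6/52) * 4 = 24/52
  E: (5/52) * 4 = 20/52
  H: (7/52) * 4 = 28/52
  D: (19/52) * 1 = 19/52
  G: (11/52) * 2 = 22/52
Sum = (20 + 24 + 20 + 28 + 19 + 22)/52 = 133/52

L = 133/52 = 2.5577 bits/symbol


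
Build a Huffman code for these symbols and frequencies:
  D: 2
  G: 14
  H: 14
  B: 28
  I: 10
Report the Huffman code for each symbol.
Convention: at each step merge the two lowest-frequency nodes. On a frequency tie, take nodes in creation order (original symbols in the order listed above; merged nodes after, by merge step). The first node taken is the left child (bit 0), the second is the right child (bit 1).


Huffman tree construction:
Step 1: Merge D(2) + I(10) = 12
Step 2: Merge (D+I)(12) + G(14) = 26
Step 3: Merge H(14) + ((D+I)+G)(26) = 40
Step 4: Merge B(28) + (H+((D+I)+G))(40) = 68
Read each symbol's code off the tree from the root (left child = 0, right child = 1).

Codes:
  D: 1100 (length 4)
  G: 111 (length 3)
  H: 10 (length 2)
  B: 0 (length 1)
  I: 1101 (length 4)
Average code length: 146/68 = 2.1471 bits/symbol


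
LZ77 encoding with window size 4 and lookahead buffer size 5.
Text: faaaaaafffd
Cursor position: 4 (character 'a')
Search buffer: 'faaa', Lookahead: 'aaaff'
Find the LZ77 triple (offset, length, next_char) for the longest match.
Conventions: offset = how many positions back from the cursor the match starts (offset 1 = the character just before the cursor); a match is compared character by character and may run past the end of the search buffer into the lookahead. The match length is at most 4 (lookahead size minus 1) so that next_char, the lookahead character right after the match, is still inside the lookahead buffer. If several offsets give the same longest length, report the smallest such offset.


Try each offset into the search buffer:
  offset=1 (pos 3, char 'a'): match length 3
  offset=2 (pos 2, char 'a'): match length 3
  offset=3 (pos 1, char 'a'): match length 3
  offset=4 (pos 0, char 'f'): match length 0
Longest match has length 3, found at offsets 1, 2, 3; take the smallest, offset 1.
next_char = character at position 4 + 3 = 7 -> 'f'

Best match: offset=1, length=3 (matching 'aaa' starting at position 3)
LZ77 triple: (1, 3, 'f')
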